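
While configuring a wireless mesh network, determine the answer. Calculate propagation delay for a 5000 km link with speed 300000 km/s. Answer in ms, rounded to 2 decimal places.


Given: distance = 5000 km, speed = 300000 km/s
Delay = distance / speed = 5000 / 300000 seconds
Delay in ms = 5000 * 1000 / 300000
Delay = 16.6667 ms
Rounded to 2 dp = 16.67 ms

16.67


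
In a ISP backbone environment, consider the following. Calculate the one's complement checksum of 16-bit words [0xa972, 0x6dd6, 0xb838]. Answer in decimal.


Given words: [0xa972, 0x6dd6, 0xb838]
Step 1: Sum all words
Raw sum = 43378 + 28118 + 47160 = 118656
Step 2: Fold carry: (53120 + 1) = 53121
One's complement = ~53121 & 0xFFFF = 12414

12414


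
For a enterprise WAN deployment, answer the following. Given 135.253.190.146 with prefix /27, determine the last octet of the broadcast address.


Given: IP = 135.253.190.146, prefix = /27
Host bits = 32 - 27 = 5
Network last octet = 146 AND mask = 128
Host part size = 2^5 - 1 = 31
Broadcast last octet = 128 OR 31 = 159

159


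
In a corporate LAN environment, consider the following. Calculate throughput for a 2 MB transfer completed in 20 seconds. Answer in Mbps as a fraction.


Given: file = 2 MB, time = 20 s
File in Mb = 2 * 8 = 16 Mb
Throughput = 16 / 20 Mbps
Throughput = 4/5 Mbps

4/5


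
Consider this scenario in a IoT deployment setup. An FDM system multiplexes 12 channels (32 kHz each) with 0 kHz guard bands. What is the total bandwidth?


Given: 12 channels, 32 kHz each, guard = 0 kHz
Channel bandwidth = 12 * 32 = 384 kHz
Guard bands = 11 gaps * 0 kHz = 0 kHz
Total = 384 + 0 = 384 kHz

384


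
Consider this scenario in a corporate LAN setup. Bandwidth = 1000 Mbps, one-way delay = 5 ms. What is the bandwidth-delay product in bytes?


Given: bandwidth = 1000 Mbps, delay = 5 ms
BDP in bits = 1000 * 10^6 * 5 / 1000
BDP in bits = 5000000
BDP in bytes = 5000000 / 8 = 625000

625000


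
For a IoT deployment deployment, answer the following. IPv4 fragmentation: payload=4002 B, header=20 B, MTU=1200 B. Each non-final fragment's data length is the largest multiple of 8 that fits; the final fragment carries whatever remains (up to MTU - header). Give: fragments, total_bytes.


Max data per non-final fragment = floor((MTU - header)/8)*8 = floor((1200 - 20)/8)*8 = floor(1180/8)*8 = 1176 B
Final fragment needs no 8-byte alignment: it can carry up to MTU - header = 1180 B
Non-final fragments needed = ceil((payload - 1180) / 1176) = ceil(2822/1176) = ceil(2.3997) = 3
Number of fragments = 3 + 1 = 4
Fragment sizes (data): 3 * 1176 B + 474 B (last, 474 <= 1180 OK)
Total bytes sent = payload + n_frags * header = 4002 + 4*20 = 4002 + 80 = 4082 B

4, 4082


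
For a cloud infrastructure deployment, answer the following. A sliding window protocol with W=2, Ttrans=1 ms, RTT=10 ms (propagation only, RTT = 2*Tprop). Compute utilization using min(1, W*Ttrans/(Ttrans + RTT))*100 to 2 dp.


Given: W = 2, Ttrans = 1 ms, RTT = 10 ms (= 2 * Tprop, Tprop = 5 ms)
Cycle time = Ttrans + RTT = 1 + 10 = 11 ms (first packet sent until its ACK returns)
W * Ttrans = 2 * 1 = 2 ms of sending per cycle
W * Ttrans / (Ttrans + RTT) = 2 / 11 = 0.181818
U = min(1, 0.181818) = 0.181818
U% = 18.18%

18.18


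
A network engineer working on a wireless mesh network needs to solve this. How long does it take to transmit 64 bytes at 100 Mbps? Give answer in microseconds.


Given: packet = 64 bytes, bandwidth = 100 Mbps
Packet in bits = 64 * 8 = 512 bits
Bandwidth = 100 * 10^6 = 100000000 bps
Time = 512 / 100000000 seconds
Time in us = 512 * 10^6 / 100000000 = 5.12

5.12


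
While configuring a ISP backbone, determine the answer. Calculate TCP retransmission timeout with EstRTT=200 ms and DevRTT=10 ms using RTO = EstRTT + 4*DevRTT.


Given: EstRTT = 200 ms, DevRTT = 10 ms
Timeout = EstRTT + 4 * DevRTT
4 * DevRTT = 4 * 10 = 40
Timeout = 200 + 40 = 240 ms

240


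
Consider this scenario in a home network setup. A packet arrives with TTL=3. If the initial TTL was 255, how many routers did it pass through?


Given: initial TTL = 255, received TTL = 3
Hops = initial TTL - received TTL
Hops = 255 - 3 = 252

252


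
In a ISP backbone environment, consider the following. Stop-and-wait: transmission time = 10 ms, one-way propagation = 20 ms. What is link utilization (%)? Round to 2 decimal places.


Given: Ttrans = 10 ms, Tprop = 20 ms
RTT = 2 * Tprop = 2 * 20 = 40 ms
U = Ttrans / (Ttrans + RTT)
U = 10 / (10 + 40)
U = 10 / 50 = 0.2
U% = 20.00%

20.00


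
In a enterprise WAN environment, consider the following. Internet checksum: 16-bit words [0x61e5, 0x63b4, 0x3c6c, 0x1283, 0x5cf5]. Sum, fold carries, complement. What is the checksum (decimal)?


Given words: [0x61e5, 0x63b4, 0x3c6c, 0x1283, 0x5cf5]
Step 1: Sum all words
Raw sum = 25061 + 25524 + 15468 + 4739 + 23797 = 94589
Step 2: Fold carry: (29053 + 1) = 29054
One's complement = ~29054 & 0xFFFF = 36481

36481


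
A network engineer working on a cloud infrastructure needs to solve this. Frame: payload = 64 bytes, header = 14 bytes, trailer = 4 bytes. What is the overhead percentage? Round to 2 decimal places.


Given: payload = 64 B, header = 14 B, trailer = 4 B
Overhead bytes = header + trailer = 14 + 4 = 18
Total frame = payload + overhead = 64 + 18 = 82
Overhead % = 18 / 82 * 100 = 21.9512% -> 21.95% (2 dp)

21.95


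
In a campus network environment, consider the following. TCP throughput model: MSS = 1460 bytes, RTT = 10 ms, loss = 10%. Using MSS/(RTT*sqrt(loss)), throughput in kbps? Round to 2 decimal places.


Given: MSS = 1460 bytes, RTT = 10 ms, loss = 10%
RTT in seconds = 10 / 1000 = 0.01
Loss rate = 10% = 0.1
sqrt(loss) = sqrt(0.1) = 0.316227766017
Throughput (bytes/s) = 1460 / (0.01 * 0.316227766017) = 461692.5384
Throughput (kbps) = 461692.5384 * 8 / 1000 = 3693.540307 -> 3693.54 kbps (2 dp)

3693.54


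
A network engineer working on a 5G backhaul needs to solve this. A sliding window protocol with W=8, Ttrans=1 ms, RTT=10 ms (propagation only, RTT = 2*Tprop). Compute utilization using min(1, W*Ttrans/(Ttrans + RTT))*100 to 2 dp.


Given: W = 8, Ttrans = 1 ms, RTT = 10 ms (= 2 * Tprop, Tprop = 5 ms)
Cycle time = Ttrans + RTT = 1 + 10 = 11 ms (first packet sent until its ACK returns)
W * Ttrans = 8 * 1 = 8 ms of sending per cycle
W * Ttrans / (Ttrans + RTT) = 8 / 11 = 0.727273
U = min(1, 0.727273) = 0.727273
U% = 72.73%

72.73


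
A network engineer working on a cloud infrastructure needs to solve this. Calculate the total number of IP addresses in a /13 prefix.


Given: CIDR prefix /13
Host bits = 32 - 13 = 19
Total addresses = 2^19 = 524288

524288


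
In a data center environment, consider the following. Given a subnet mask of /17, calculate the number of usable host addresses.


Given: subnet mask /17
Host bits = 32 - 17 = 15
Total addresses = 2^15 = 32768
Usable hosts = 32768 - 2 (network + broadcast) = 32766

32766


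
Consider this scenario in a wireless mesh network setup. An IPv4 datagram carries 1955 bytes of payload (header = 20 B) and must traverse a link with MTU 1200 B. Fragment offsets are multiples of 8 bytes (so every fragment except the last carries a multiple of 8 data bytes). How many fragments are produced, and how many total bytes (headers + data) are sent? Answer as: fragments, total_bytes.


Max data per non-final fragment = floor((MTU - header)/8)*8 = floor((1200 - 20)/8)*8 = floor(1180/8)*8 = 1176 B
Final fragment needs no 8-byte alignment: it can carry up to MTU - header = 1180 B
Non-final fragments needed = ceil((payload - 1180) / 1176) = ceil(775/1176) = ceil(0.6590) = 1
Number of fragments = 1 + 1 = 2
Fragment sizes (data): 1 * 1176 B + 779 B (last, 779 <= 1180 OK)
Total bytes sent = payload + n_frags * header = 1955 + 2*20 = 1955 + 40 = 1995 B

2, 1995


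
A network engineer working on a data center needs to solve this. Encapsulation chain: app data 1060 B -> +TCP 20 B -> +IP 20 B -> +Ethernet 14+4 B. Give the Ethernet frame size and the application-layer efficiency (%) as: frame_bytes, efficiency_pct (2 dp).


TCP segment = 1060 + 20 = 1080 B
IP packet = 1080 + 20 = 1100 B
Ethernet frame = 1100 + 14 + 4 = 1118 B
Efficiency = app / frame = 1060 / 1118 = 0.948122 = 94.8122% -> 94.81% (2 dp)

1118, 94.81


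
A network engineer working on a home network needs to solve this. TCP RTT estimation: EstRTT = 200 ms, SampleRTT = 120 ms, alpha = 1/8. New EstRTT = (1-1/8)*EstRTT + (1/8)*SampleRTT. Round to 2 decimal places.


Given: EstRTT = 200 ms, SampleRTT = 120 ms, alpha = 1/8
New EstRTT = (1 - alpha) * EstRTT + alpha * SampleRTT
(7/8) * 200 = 175
(1/8) * 120 = 15
New EstRTT = 175 + 15 = 190 ms -> 190.00 ms (2 dp)

190.00


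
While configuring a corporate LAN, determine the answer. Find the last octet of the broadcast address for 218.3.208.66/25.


Given: IP = 218.3.208.66, prefix = /25
Host bits = 32 - 25 = 7
Network last octet = 66 AND mask = 0
Host part size = 2^7 - 1 = 127
Broadcast last octet = 0 OR 127 = 127

127


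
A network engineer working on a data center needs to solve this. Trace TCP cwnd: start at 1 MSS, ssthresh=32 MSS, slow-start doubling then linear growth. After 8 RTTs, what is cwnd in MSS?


RTT 0: cwnd = 1 MSS (initial)
RTT 1: cwnd = 2 MSS (slow start, doubled)
RTT 2: cwnd = 4 MSS (slow start, doubled)
RTT 3: cwnd = 8 MSS (slow start, doubled)
RTT 4: cwnd = 16 MSS (slow start, doubled)
RTT 5: cwnd = 32 MSS (slow start, doubled)
RTT 6: cwnd = 33 MSS (congestion avoidance, +1)
RTT 7: cwnd = 34 MSS (congestion avoidance, +1)
RTT 8: cwnd = 35 MSS (congestion avoidance, +1)

35


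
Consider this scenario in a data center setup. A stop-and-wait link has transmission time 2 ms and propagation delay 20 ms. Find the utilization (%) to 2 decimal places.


Given: Ttrans = 2 ms, Tprop = 20 ms
RTT = 2 * Tprop = 2 * 20 = 40 ms
U = Ttrans / (Ttrans + RTT)
U = 2 / (2 + 40)
U = 2 / 42 = 0.047619
U% = 4.76%

4.76


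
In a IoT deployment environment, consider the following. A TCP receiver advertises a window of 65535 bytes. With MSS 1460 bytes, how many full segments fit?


Given: RWND = 65535 bytes, MSS = 1460 bytes
Full segments = floor(RWND / MSS)
Full segments = floor(65535 / 1460)
Full segments = floor(44.887) = 44

44


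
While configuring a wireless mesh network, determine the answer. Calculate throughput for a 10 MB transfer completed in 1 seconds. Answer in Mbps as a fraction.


Given: file = 10 MB, time = 1 s
File in Mb = 10 * 8 = 80 Mb
Throughput = 80 / 1 Mbps
Throughput = 80 Mbps

80


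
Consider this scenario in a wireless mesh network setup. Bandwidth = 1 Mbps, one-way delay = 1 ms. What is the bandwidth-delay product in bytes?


Given: bandwidth = 1 Mbps, delay = 1 ms
BDP in bits = 1 * 10^6 * 1 / 1000
BDP in bits = 1000
BDP in bytes = 1000 / 8 = 125

125


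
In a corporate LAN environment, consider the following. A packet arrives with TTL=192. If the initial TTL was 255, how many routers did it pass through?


Given: initial TTL = 255, received TTL = 192
Hops = initial TTL - received TTL
Hops = 255 - 192 = 63

63


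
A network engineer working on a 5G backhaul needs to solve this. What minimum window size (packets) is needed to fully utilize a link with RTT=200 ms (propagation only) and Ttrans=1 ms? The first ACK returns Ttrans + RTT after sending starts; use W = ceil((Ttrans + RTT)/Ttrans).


Given: Ttrans = 1 ms, RTT = 200 ms (= 2 * Tprop, Tprop = 100 ms)
Time until first ACK returns = Ttrans + RTT = 1 + 200 = 201 ms
Need W * Ttrans >= Ttrans + RTT  ->  W >= (Ttrans + RTT) / Ttrans
(Ttrans + RTT) / Ttrans = 201 / 1 = 201
W_min = ceil(201) = 201

201


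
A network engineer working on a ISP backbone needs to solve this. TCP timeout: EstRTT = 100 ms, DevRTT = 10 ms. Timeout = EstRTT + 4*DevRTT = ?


Given: EstRTT = 100 ms, DevRTT = 10 ms
Timeout = EstRTT + 4 * DevRTT
4 * DevRTT = 4 * 10 = 40
Timeout = 100 + 40 = 140 ms

140


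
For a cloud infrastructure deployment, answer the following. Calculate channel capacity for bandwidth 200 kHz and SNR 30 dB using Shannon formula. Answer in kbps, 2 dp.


Given: B = 200 kHz, SNR = 30 dB
SNR linear = 10^(30/10) = 1000
1 + SNR = 1001
log2(1001) = 9.9672262588
C = 200 * 1000 * 9.9672262588 = 1993445.2518 bps
C = 1993.445252 kbps -> 1993.45 kbps (2 dp)

1993.45


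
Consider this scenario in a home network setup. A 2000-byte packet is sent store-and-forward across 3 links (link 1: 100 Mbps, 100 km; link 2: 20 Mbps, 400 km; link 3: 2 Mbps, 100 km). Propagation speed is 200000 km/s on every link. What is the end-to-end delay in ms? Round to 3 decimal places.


Packet = 2000 bytes = 16000 bits. Store-and-forward: sum (t_trans + t_prop) per link.
Link 1: t_trans = 16000/(100*10^6) s = 0.1600 ms; t_prop = 100/200000 s = 0.5000 ms; subtotal = 0.6600 ms
Link 2: t_trans = 16000/(20*10^6) s = 0.8000 ms; t_prop = 400/200000 s = 2.0000 ms; subtotal = 2.8000 ms
Link 3: t_trans = 16000/(2*10^6) s = 8.0000 ms; t_prop = 100/200000 s = 0.5000 ms; subtotal = 8.5000 ms
End-to-end = 0.6600 + 2.8000 + 8.5000 = 11.9600 ms -> 11.960 ms (3 dp)

11.960


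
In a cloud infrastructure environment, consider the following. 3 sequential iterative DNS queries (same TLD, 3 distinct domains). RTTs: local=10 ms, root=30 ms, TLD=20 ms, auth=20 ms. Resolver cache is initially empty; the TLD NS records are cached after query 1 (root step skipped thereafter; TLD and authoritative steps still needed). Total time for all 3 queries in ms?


Lookup 1 (cold cache): local + root + TLD + auth = 10 + 30 + 20 + 20 = 80 ms
Lookups 2..3 (TLD NS cached -> skip root; new domain -> still ask TLD and auth): local + TLD + auth = 10 + 20 + 20 = 50 ms each
Remaining 2 lookups: 2 * 50 = 100 ms
Total = 80 + 100 = 180 ms

180


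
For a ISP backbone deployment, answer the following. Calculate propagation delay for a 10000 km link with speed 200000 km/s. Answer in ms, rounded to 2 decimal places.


Given: distance = 10000 km, speed = 200000 km/s
Delay = distance / speed = 10000 / 200000 seconds
Delay in ms = 10000 * 1000 / 200000
Delay = 50.0000 ms
Rounded to 2 dp = 50.00 ms

50.00


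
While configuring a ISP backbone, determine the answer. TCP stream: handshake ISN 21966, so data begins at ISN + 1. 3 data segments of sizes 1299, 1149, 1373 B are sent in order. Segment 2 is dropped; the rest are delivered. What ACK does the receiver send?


SYN uses sequence number 21966; first data byte = ISN + 1 = 21967.
Segment 1: SEQ = 21967, len = 1299 B, covers [21967, 23265]
Segment 2: SEQ = 23266, len = 1149 B, covers [23266, 24414] [LOST]
Segment 3: SEQ = 24415, len = 1373 B, covers [24415, 25787]
In-order data received: bytes [21967, 23265] (segments 1..1).
Segment 2 missing -> gap begins at byte 23266; later segments buffered out of order.
Cumulative ACK = next expected in-order byte = 21967 + 1299 = 23266

23266


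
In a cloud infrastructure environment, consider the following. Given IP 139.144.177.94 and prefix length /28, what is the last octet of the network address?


Given: IP = 139.144.177.94, prefix = /28
Subnet mask = 255.255.255.240
Last octet of IP: 94
Last octet of mask: 240
Network last octet = 94 AND 240 = 80

80


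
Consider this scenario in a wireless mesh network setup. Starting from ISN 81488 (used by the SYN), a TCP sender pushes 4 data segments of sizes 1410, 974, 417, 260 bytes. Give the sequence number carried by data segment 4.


The SYN occupies sequence number ISN = 81488, so the first data byte is ISN + 1 = 81489.
SEQ of data segment i = (ISN + 1) + sum of payload sizes of segments 1..i-1.
Segment 1: SEQ = 81489, payload = 1410 bytes
Segment 2: SEQ = 82899, payload = 974 bytes
Segment 3: SEQ = 83873, payload = 417 bytes
Segment 4: SEQ = 84290, payload = 260 bytes
SEQ of segment 4 = 81489 + 1410 + 974 + 417 = 84290

84290


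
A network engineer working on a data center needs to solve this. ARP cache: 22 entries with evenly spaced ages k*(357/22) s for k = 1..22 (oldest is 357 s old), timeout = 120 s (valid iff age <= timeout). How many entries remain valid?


Ages are k * 357/22 s for k = 1..22 (spacing = 16.2273 s).
Entry k is valid iff k * 357/22 <= 120 iff k <= 22 * 120 / 357 = 7.3950
n_valid = floor(7.3950) = 7
(n_stale = 22 - 7 = 15)

7


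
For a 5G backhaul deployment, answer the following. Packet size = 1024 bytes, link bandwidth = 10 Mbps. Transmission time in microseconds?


Given: packet = 1024 bytes, bandwidth = 10 Mbps
Packet in bits = 1024 * 8 = 8192 bits
Bandwidth = 10 * 10^6 = 10000000 bps
Time = 8192 / 10000000 seconds
Time in us = 8192 * 10^6 / 10000000 = 819.2

819.2


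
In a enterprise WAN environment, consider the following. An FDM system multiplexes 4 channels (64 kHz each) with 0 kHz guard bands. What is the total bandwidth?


Given: 4 channels, 64 kHz each, guard = 0 kHz
Channel bandwidth = 4 * 64 = 256 kHz
Guard bands = 3 gaps * 0 kHz = 0 kHz
Total = 256 + 0 = 256 kHz

256


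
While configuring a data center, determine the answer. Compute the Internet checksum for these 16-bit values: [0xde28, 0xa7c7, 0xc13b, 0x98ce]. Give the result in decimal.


Given words: [0xde28, 0xa7c7, 0xc13b, 0x98ce]
Step 1: Sum all words
Raw sum = 56872 + 42951 + 49467 + 39118 = 188408
Step 2: Fold carry: (57336 + 2) = 57338
One's complement = ~57338 & 0xFFFF = 8197

8197


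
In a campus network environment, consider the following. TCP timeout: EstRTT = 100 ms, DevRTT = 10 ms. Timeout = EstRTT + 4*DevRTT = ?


Given: EstRTT = 100 ms, DevRTT = 10 ms
Timeout = EstRTT + 4 * DevRTT
4 * DevRTT = 4 * 10 = 40
Timeout = 100 + 40 = 140 ms

140


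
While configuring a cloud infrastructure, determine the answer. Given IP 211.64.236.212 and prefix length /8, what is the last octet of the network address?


Given: IP = 211.64.236.212, prefix = /8
Subnet mask = 255.0.0.0
Last octet of IP: 212
Last octet of mask: 0
Network last octet = 212 AND 0 = 0

0


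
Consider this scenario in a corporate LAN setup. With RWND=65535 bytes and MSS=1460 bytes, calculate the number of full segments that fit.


Given: RWND = 65535 bytes, MSS = 1460 bytes
Full segments = floor(RWND / MSS)
Full segments = floor(65535 / 1460)
Full segments = floor(44.887) = 44

44


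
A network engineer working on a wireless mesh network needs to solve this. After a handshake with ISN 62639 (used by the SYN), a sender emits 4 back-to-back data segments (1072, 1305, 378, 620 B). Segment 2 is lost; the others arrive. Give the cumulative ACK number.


SYN uses sequence number 62639; first data byte = ISN + 1 = 62640.
Segment 1: SEQ = 62640, len = 1072 B, covers [62640, 63711]
Segment 2: SEQ = 63712, len = 1305 B, covers [63712, 65016] [LOST]
Segment 3: SEQ = 65017, len = 378 B, covers [65017, 65394]
Segment 4: SEQ = 65395, len = 620 B, covers [65395, 66014]
In-order data received: bytes [62640, 63711] (segments 1..1).
Segment 2 missing -> gap begins at byte 63712; later segments buffered out of order.
Cumulative ACK = next expected in-order byte = 62640 + 1072 = 63712

63712


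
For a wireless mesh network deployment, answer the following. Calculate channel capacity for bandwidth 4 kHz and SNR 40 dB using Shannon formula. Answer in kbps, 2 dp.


Given: B = 4 kHz, SNR = 40 dB
SNR linear = 10^(40/10) = 10000
1 + SNR = 10001
log2(10001) = 13.2878566418
C = 4 * 1000 * 13.2878566418 = 53151.4266 bps
C = 53.151427 kbps -> 53.15 kbps (2 dp)

53.15


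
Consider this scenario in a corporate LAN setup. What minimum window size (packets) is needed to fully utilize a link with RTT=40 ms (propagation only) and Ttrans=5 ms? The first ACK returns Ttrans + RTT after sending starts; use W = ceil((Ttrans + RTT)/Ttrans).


Given: Ttrans = 5 ms, RTT = 40 ms (= 2 * Tprop, Tprop = 20 ms)
Time until first ACK returns = Ttrans + RTT = 5 + 40 = 45 ms
Need W * Ttrans >= Ttrans + RTT  ->  W >= (Ttrans + RTT) / Ttrans
(Ttrans + RTT) / Ttrans = 45 / 5 = 9
W_min = ceil(9) = 9

9


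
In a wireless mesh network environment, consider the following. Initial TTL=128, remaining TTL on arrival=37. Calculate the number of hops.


Given: initial TTL = 128, received TTL = 37
Hops = initial TTL - received TTL
Hops = 128 - 37 = 91

91


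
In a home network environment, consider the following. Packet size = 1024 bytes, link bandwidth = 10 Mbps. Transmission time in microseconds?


Given: packet = 1024 bytes, bandwidth = 10 Mbps
Packet in bits = 1024 * 8 = 8192 bits
Bandwidth = 10 * 10^6 = 10000000 bps
Time = 8192 / 10000000 seconds
Time in us = 8192 * 10^6 / 10000000 = 819.2

819.2


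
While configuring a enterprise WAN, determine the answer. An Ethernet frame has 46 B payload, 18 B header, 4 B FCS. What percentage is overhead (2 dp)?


Given: payload = 46 B, header = 18 B, trailer = 4 B
Overhead bytes = header + trailer = 18 + 4 = 22
Total frame = payload + overhead = 46 + 22 = 68
Overhead % = 22 / 68 * 100 = 32.3529% -> 32.35% (2 dp)

32.35


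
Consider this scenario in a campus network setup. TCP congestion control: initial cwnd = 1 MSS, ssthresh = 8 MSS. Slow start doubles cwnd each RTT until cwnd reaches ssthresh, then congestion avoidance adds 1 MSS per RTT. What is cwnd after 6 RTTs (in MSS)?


RTT 0: cwnd = 1 MSS (initial)
RTT 1: cwnd = 2 MSS (slow start, doubled)
RTT 2: cwnd = 4 MSS (slow start, doubled)
RTT 3: cwnd = 8 MSS (slow start, doubled)
RTT 4: cwnd = 9 MSS (congestion avoidance, +1)
RTT 5: cwnd = 10 MSS (congestion avoidance, +1)
RTT 6: cwnd = 11 MSS (congestion avoidance, +1)

11


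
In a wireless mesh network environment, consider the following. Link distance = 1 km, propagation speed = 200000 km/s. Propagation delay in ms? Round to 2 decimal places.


Given: distance = 1 km, speed = 200000 km/s
Delay = distance / speed = 1 / 200000 seconds
Delay in ms = 1 * 1000 / 200000
Delay = 0.0050 ms
Rounded to 2 dp = 0.01 ms

0.01


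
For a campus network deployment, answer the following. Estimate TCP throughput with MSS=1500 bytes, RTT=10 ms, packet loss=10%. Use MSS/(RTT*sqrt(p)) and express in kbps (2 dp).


Given: MSS = 1500 bytes, RTT = 10 ms, loss = 10%
RTT in seconds = 10 / 1000 = 0.01
Loss rate = 10% = 0.1
sqrt(loss) = sqrt(0.1) = 0.316227766017
Throughput (bytes/s) = 1500 / (0.01 * 0.316227766017) = 474341.6490
Throughput (kbps) = 474341.6490 * 8 / 1000 = 3794.733192 -> 3794.73 kbps (2 dp)

3794.73


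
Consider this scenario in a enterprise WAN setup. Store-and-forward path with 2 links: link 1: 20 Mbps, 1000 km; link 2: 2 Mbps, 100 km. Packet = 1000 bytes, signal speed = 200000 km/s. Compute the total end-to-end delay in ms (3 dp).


Packet = 1000 bytes = 8000 bits. Store-and-forward: sum (t_trans + t_prop) per link.
Link 1: t_trans = 8000/(20*10^6) s = 0.4000 ms; t_prop = 1000/200000 s = 5.0000 ms; subtotal = 5.4000 ms
Link 2: t_trans = 8000/(2*10^6) s = 4.0000 ms; t_prop = 100/200000 s = 0.5000 ms; subtotal = 4.5000 ms
End-to-end = 5.4000 + 4.5000 = 9.9000 ms -> 9.900 ms (3 dp)

9.900


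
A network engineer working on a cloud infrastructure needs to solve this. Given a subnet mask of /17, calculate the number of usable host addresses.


Given: subnet mask /17
Host bits = 32 - 17 = 15
Total addresses = 2^15 = 32768
Usable hosts = 32768 - 2 (network + broadcast) = 32766

32766


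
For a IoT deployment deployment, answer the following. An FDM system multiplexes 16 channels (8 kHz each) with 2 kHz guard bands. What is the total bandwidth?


Given: 16 channels, 8 kHz each, guard = 2 kHz
Channel bandwidth = 16 * 8 = 128 kHz
Guard bands = 15 gaps * 2 kHz = 30 kHz
Total = 128 + 30 = 158 kHz

158


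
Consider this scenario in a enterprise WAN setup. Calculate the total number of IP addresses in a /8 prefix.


Given: CIDR prefix /8
Host bits = 32 - 8 = 24
Total addresses = 2^24 = 16777216

16777216


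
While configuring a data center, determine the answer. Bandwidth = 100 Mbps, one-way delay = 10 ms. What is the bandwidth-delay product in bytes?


Given: bandwidth = 100 Mbps, delay = 10 ms
BDP in bits = 100 * 10^6 * 10 / 1000
BDP in bits = 1000000
BDP in bytes = 1000000 / 8 = 125000

125000


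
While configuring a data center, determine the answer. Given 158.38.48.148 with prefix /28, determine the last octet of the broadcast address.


Given: IP = 158.38.48.148, prefix = /28
Host bits = 32 - 28 = 4
Network last octet = 148 AND mask = 144
Host part size = 2^4 - 1 = 15
Broadcast last octet = 144 OR 15 = 159

159


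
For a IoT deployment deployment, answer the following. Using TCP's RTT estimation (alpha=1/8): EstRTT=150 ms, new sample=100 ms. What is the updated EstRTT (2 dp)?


Given: EstRTT = 150 ms, SampleRTT = 100 ms, alpha = 1/8
New EstRTT = (1 - alpha) * EstRTT + alpha * SampleRTT
(7/8) * 150 = 131.25
(1/8) * 100 = 12.5
New EstRTT = 131.25 + 12.5 = 143.75 ms -> 143.75 ms (2 dp)

143.75


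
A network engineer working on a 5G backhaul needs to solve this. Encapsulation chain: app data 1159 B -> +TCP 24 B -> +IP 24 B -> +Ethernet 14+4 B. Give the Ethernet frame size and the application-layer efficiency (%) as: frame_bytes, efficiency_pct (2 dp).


TCP segment = 1159 + 24 = 1183 B
IP packet = 1183 + 24 = 1207 B
Ethernet frame = 1207 + 14 + 4 = 1225 B
Efficiency = app / frame = 1159 / 1225 = 0.946122 = 94.6122% -> 94.61% (2 dp)

1225, 94.61


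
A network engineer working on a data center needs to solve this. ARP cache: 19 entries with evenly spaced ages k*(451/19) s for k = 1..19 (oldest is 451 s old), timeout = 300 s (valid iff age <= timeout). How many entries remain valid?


Ages are k * 451/19 s for k = 1..19 (spacing = 23.7368 s).
Entry k is valid iff k * 451/19 <= 300 iff k <= 19 * 300 / 451 = 12.6386
n_valid = floor(12.6386) = 12
(n_stale = 19 - 12 = 7)

12


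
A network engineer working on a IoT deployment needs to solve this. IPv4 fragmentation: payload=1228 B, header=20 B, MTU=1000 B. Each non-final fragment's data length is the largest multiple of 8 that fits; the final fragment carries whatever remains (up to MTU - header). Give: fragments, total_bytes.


Max data per non-final fragment = floor((MTU - header)/8)*8 = floor((1000 - 20)/8)*8 = floor(980/8)*8 = 976 B
Final fragment needs no 8-byte alignment: it can carry up to MTU - header = 980 B
Non-final fragments needed = ceil((payload - 980) / 976) = ceil(248/976) = ceil(0.2541) = 1
Number of fragments = 1 + 1 = 2
Fragment sizes (data): 1 * 976 B + 252 B (last, 252 <= 980 OK)
Total bytes sent = payload + n_frags * header = 1228 + 2*20 = 1228 + 40 = 1268 B

2, 1268


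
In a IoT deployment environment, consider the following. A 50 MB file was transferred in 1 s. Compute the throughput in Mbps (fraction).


Given: file = 50 MB, time = 1 s
File in Mb = 50 * 8 = 400 Mb
Throughput = 400 / 1 Mbps
Throughput = 400 Mbps

400


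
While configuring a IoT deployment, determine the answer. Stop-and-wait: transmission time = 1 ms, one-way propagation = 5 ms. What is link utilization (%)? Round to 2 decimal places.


Given: Ttrans = 1 ms, Tprop = 5 ms
RTT = 2 * Tprop = 2 * 5 = 10 ms
U = Ttrans / (Ttrans + RTT)
U = 1 / (1 + 10)
U = 1 / 11 = 0.090909
U% = 9.09%

9.09


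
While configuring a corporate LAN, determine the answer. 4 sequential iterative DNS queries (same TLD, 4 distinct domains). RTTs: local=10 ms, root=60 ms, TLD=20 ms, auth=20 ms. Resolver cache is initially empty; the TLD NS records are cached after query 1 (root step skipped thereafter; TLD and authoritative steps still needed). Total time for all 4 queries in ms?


Lookup 1 (cold cache): local + root + TLD + auth = 10 + 60 + 20 + 20 = 110 ms
Lookups 2..4 (TLD NS cached -> skip root; new domain -> still ask TLD and auth): local + TLD + auth = 10 + 20 + 20 = 50 ms each
Remaining 3 lookups: 3 * 50 = 150 ms
Total = 110 + 150 = 260 ms

260


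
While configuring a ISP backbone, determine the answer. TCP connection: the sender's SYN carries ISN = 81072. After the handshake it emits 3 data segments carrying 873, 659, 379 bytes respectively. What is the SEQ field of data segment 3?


The SYN occupies sequence number ISN = 81072, so the first data byte is ISN + 1 = 81073.
SEQ of data segment i = (ISN + 1) + sum of payload sizes of segments 1..i-1.
Segment 1: SEQ = 81073, payload = 873 bytes
Segment 2: SEQ = 81946, payload = 659 bytes
Segment 3: SEQ = 82605, payload = 379 bytes
SEQ of segment 3 = 81073 + 873 + 659 = 82605

82605


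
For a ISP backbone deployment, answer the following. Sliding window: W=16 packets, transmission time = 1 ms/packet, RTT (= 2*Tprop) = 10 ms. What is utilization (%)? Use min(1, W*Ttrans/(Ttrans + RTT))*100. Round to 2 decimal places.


Given: W = 16, Ttrans = 1 ms, RTT = 10 ms (= 2 * Tprop, Tprop = 5 ms)
Cycle time = Ttrans + RTT = 1 + 10 = 11 ms (first packet sent until its ACK returns)
W * Ttrans = 16 * 1 = 16 ms of sending per cycle
W * Ttrans / (Ttrans + RTT) = 16 / 11 = 1.454545
U = min(1, 1.454545) = 1.000000
U% = 100.00%

100.00


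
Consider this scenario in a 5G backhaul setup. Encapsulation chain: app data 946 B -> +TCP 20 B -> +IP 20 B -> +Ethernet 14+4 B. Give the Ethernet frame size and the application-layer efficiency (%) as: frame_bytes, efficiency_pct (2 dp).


TCP segment = 946 + 20 = 966 B
IP packet = 966 + 20 = 986 B
Ethernet frame = 986 + 14 + 4 = 1004 B
Efficiency = app / frame = 946 / 1004 = 0.942231 = 94.2231% -> 94.22% (2 dp)

1004, 94.22


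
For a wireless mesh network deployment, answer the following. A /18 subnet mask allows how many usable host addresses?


Given: subnet mask /18
Host bits = 32 - 18 = 14
Total addresses = 2^14 = 16384
Usable hosts = 16384 - 2 (network + broadcast) = 16382

16382


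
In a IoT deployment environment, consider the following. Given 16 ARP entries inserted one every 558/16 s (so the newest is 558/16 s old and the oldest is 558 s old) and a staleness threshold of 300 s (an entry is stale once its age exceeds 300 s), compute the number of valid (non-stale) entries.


Ages are k * 558/16 s for k = 1..16 (spacing = 34.8750 s).
Entry k is valid iff k * 558/16 <= 300 iff k <= 16 * 300 / 558 = 8.6022
n_valid = floor(8.6022) = 8
(n_stale = 16 - 8 = 8)

8


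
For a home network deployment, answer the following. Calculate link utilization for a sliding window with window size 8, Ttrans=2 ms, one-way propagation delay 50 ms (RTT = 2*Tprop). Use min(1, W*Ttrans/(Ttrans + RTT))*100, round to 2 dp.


Given: W = 8, Ttrans = 2 ms, RTT = 100 ms (= 2 * Tprop, Tprop = 50 ms)
Cycle time = Ttrans + RTT = 2 + 100 = 102 ms (first packet sent until its ACK returns)
W * Ttrans = 8 * 2 = 16 ms of sending per cycle
W * Ttrans / (Ttrans + RTT) = 16 / 102 = 0.156863
U = min(1, 0.156863) = 0.156863
U% = 15.69%

15.69


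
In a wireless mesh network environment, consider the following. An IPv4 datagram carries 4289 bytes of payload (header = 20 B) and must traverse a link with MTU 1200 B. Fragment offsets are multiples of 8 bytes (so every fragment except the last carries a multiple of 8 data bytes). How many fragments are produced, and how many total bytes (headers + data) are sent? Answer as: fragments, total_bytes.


Max data per non-final fragment = floor((MTU - header)/8)*8 = floor((1200 - 20)/8)*8 = floor(1180/8)*8 = 1176 B
Final fragment needs no 8-byte alignment: it can carry up to MTU - header = 1180 B
Non-final fragments needed = ceil((payload - 1180) / 1176) = ceil(3109/1176) = ceil(2.6437) = 3
Number of fragments = 3 + 1 = 4
Fragment sizes (data): 3 * 1176 B + 761 B (last, 761 <= 1180 OK)
Total bytes sent = payload + n_frags * header = 4289 + 4*20 = 4289 + 80 = 4369 B

4, 4369


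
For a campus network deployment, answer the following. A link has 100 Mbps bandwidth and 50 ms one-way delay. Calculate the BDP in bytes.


Given: bandwidth = 100 Mbps, delay = 50 ms
BDP in bits = 100 * 10^6 * 50 / 1000
BDP in bits = 5000000
BDP in bytes = 5000000 / 8 = 625000

625000


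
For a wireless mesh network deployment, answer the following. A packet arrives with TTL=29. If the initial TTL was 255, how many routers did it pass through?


Given: initial TTL = 255, received TTL = 29
Hops = initial TTL - received TTL
Hops = 255 - 29 = 226

226


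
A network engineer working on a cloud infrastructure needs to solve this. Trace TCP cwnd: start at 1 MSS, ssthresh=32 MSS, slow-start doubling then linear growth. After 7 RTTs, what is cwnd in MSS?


RTT 0: cwnd = 1 MSS (initial)
RTT 1: cwnd = 2 MSS (slow start, doubled)
RTT 2: cwnd = 4 MSS (slow start, doubled)
RTT 3: cwnd = 8 MSS (slow start, doubled)
RTT 4: cwnd = 16 MSS (slow start, doubled)
RTT 5: cwnd = 32 MSS (slow start, doubled)
RTT 6: cwnd = 33 MSS (congestion avoidance, +1)
RTT 7: cwnd = 34 MSS (congestion avoidance, +1)

34


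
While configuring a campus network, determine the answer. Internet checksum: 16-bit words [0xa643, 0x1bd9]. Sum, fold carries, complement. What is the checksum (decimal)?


Given words: [0xa643, 0x1bd9]
Step 1: Sum all words
Raw sum = 42563 + 7129 = 49692
One's complement = ~49692 & 0xFFFF = 15843

15843


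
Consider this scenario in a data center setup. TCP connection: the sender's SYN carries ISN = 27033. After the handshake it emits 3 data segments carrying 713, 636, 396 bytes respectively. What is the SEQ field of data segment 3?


The SYN occupies sequence number ISN = 27033, so the first data byte is ISN + 1 = 27034.
SEQ of data segment i = (ISN + 1) + sum of payload sizes of segments 1..i-1.
Segment 1: SEQ = 27034, payload = 713 bytes
Segment 2: SEQ = 27747, payload = 636 bytes
Segment 3: SEQ = 28383, payload = 396 bytes
SEQ of segment 3 = 27034 + 713 + 636 = 28383

28383


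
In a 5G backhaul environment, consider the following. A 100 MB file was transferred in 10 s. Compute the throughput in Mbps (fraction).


Given: file = 100 MB, time = 10 s
File in Mb = 100 * 8 = 800 Mb
Throughput = 800 / 10 Mbps
Throughput = 80 Mbps

80


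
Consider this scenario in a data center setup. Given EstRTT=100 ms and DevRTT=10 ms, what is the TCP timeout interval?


Given: EstRTT = 100 ms, DevRTT = 10 ms
Timeout = EstRTT + 4 * DevRTT
4 * DevRTT = 4 * 10 = 40
Timeout = 100 + 40 = 140 ms

140


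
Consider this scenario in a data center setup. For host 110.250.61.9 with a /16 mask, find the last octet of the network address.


Given: IP = 110.250.61.9, prefix = /16
Subnet mask = 255.255.0.0
Last octet of IP: 9
Last octet of mask: 0
Network last octet = 9 AND 0 = 0

0


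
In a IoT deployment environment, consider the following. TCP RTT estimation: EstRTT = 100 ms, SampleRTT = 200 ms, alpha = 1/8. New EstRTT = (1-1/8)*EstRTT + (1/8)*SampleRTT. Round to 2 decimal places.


Given: EstRTT = 100 ms, SampleRTT = 200 ms, alpha = 1/8
New EstRTT = (1 - alpha) * EstRTT + alpha * SampleRTT
(7/8) * 100 = 87.5
(1/8) * 200 = 25
New EstRTT = 87.5 + 25 = 112.5 ms -> 112.50 ms (2 dp)

112.50


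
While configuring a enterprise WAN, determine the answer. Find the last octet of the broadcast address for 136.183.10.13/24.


Given: IP = 136.183.10.13, prefix = /24
Host bits = 32 - 24 = 8
Network last octet = 13 AND mask = 0
Host part size = 2^8 - 1 = 255
Broadcast last octet = 0 OR 255 = 255

255


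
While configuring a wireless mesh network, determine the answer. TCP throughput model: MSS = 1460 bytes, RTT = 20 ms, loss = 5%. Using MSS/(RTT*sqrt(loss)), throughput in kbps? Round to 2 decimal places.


Given: MSS = 1460 bytes, RTT = 20 ms, loss = 5%
RTT in seconds = 20 / 1000 = 0.02
Loss rate = 5% = 0.05
sqrt(loss) = sqrt(0.05) = 0.223606797750
Throughput (bytes/s) = 1460 / (0.02 * 0.223606797750) = 326465.9247
Throughput (kbps) = 326465.9247 * 8 / 1000 = 2611.727398 -> 2611.73 kbps (2 dp)

2611.73


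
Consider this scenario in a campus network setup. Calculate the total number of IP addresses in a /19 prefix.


Given: CIDR prefix /19
Host bits = 32 - 19 = 13
Total addresses = 2^13 = 8192

8192


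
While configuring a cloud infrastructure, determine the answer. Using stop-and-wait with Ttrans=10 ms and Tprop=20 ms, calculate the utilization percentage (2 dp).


Given: Ttrans = 10 ms, Tprop = 20 ms
RTT = 2 * Tprop = 2 * 20 = 40 ms
U = Ttrans / (Ttrans + RTT)
U = 10 / (10 + 40)
U = 10 / 50 = 0.2
U% = 20.00%

20.00


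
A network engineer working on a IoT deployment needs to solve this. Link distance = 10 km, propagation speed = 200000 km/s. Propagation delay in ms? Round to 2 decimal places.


Given: distance = 10 km, speed = 200000 km/s
Delay = distance / speed = 10 / 200000 seconds
Delay in ms = 10 * 1000 / 200000
Delay = 0.0500 ms
Rounded to 2 dp = 0.05 ms

0.05


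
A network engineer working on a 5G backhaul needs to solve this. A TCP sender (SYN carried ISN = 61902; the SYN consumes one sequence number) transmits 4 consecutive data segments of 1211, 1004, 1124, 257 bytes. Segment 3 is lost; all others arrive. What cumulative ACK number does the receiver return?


SYN uses sequence number 61902; first data byte = ISN + 1 = 61903.
Segment 1: SEQ = 61903, len = 1211 B, covers [61903, 63113]
Segment 2: SEQ = 63114, len = 1004 B, covers [63114, 64117]
Segment 3: SEQ = 64118, len = 1124 B, covers [64118, 65241] [LOST]
Segment 4: SEQ = 65242, len = 257 B, covers [65242, 65498]
In-order data received: bytes [61903, 64117] (segments 1..2).
Segment 3 missing -> gap begins at byte 64118; later segments buffered out of order.
Cumulative ACK = next expected in-order byte = 61903 + 1211 + 1004 = 64118

64118


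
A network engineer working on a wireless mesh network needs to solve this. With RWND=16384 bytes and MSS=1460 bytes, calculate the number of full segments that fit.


Given: RWND = 16384 bytes, MSS = 1460 bytes
Full segments = floor(RWND / MSS)
Full segments = floor(16384 / 1460)
Full segments = floor(11.2219) = 11

11


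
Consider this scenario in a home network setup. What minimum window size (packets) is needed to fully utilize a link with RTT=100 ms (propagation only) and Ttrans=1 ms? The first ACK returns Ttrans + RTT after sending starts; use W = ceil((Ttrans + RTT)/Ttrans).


Given: Ttrans = 1 ms, RTT = 100 ms (= 2 * Tprop, Tprop = 50 ms)
Time until first ACK returns = Ttrans + RTT = 1 + 100 = 101 ms
Need W * Ttrans >= Ttrans + RTT  ->  W >= (Ttrans + RTT) / Ttrans
(Ttrans + RTT) / Ttrans = 101 / 1 = 101
W_min = ceil(101) = 101

101


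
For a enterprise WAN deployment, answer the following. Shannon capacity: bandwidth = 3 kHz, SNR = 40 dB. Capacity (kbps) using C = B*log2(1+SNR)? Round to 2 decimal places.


Given: B = 3 kHz, SNR = 40 dB
SNR linear = 10^(40/10) = 10000
1 + SNR = 10001
log2(10001) = 13.2878566418
C = 3 * 1000 * 13.2878566418 = 39863.5699 bps
C = 39.863570 kbps -> 39.86 kbps (2 dp)

39.86


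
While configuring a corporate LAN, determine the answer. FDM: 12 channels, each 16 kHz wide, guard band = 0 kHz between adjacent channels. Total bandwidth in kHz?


Given: 12 channels, 16 kHz each, guard = 0 kHz
Channel bandwidth = 12 * 16 = 192 kHz
Guard bands = 11 gaps * 0 kHz = 0 kHz
Total = 192 + 0 = 192 kHz

192


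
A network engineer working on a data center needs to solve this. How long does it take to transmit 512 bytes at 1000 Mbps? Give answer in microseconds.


Given: packet = 512 bytes, bandwidth = 1000 Mbps
Packet in bits = 512 * 8 = 4096 bits
Bandwidth = 1000 * 10^6 = 1000000000 bps
Time = 4096 / 1000000000 seconds
Time in us = 4096 * 10^6 / 1000000000 = 4.096

4.096


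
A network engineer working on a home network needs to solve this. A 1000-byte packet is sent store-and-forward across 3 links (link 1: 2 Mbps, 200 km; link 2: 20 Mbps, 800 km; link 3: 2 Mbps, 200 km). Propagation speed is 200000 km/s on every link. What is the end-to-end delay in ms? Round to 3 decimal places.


Packet = 1000 bytes = 8000 bits. Store-and-forward: sum (t_trans + t_prop) per link.
Link 1: t_trans = 8000/(2*10^6) s = 4.0000 ms; t_prop = 200/200000 s = 1.0000 ms; subtotal = 5.0000 ms
Link 2: t_trans = 8000/(20*10^6) s = 0.4000 ms; t_prop = 800/200000 s = 4.0000 ms; subtotal = 4.4000 ms
Link 3: t_trans = 8000/(2*10^6) s = 4.0000 ms; t_prop = 200/200000 s = 1.0000 ms; subtotal = 5.0000 ms
End-to-end = 5.0000 + 4.4000 + 5.0000 = 14.4000 ms -> 14.400 ms (3 dp)

14.400
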